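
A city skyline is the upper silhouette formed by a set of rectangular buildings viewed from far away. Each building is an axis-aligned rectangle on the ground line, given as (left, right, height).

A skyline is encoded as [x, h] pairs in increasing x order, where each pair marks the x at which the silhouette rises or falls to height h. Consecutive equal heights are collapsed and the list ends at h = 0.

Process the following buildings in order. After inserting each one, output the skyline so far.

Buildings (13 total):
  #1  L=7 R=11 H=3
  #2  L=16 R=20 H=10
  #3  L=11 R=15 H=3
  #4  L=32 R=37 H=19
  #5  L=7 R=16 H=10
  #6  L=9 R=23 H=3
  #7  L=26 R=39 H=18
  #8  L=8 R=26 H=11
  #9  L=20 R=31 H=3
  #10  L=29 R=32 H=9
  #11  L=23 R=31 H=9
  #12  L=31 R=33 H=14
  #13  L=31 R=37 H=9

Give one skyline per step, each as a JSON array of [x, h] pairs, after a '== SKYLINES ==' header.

== SKYLINES ==
[[7,3],[11,0]]
[[7,3],[11,0],[16,10],[20,0]]
[[7,3],[15,0],[16,10],[20,0]]
[[7,3],[15,0],[16,10],[20,0],[32,19],[37,0]]
[[7,10],[20,0],[32,19],[37,0]]
[[7,10],[20,3],[23,0],[32,19],[37,0]]
[[7,10],[20,3],[23,0],[26,18],[32,19],[37,18],[39,0]]
[[7,10],[8,11],[26,18],[32,19],[37,18],[39,0]]
[[7,10],[8,11],[26,18],[32,19],[37,18],[39,0]]
[[7,10],[8,11],[26,18],[32,19],[37,18],[39,0]]
[[7,10],[8,11],[26,18],[32,19],[37,18],[39,0]]
[[7,10],[8,11],[26,18],[32,19],[37,18],[39,0]]
[[7,10],[8,11],[26,18],[32,19],[37,18],[39,0]]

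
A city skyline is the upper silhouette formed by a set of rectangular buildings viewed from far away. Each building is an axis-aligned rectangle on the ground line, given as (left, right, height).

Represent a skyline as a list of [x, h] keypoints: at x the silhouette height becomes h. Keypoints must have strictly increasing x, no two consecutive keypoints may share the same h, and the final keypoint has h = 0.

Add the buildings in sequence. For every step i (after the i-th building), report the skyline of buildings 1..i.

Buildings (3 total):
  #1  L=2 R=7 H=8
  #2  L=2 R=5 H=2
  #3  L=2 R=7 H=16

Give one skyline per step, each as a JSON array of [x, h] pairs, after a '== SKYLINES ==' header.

== SKYLINES ==
[[2,8],[7,0]]
[[2,8],[7,0]]
[[2,16],[7,0]]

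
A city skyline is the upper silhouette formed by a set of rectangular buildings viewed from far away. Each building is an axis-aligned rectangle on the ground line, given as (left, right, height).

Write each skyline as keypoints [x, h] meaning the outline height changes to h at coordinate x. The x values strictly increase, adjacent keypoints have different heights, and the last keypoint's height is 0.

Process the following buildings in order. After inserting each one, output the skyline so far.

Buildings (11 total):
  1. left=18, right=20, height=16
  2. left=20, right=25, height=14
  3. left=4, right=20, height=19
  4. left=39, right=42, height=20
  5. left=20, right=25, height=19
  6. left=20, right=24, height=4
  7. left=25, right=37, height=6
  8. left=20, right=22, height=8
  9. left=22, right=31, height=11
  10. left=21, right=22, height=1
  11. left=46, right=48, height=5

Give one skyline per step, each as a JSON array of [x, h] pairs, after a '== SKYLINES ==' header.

== SKYLINES ==
[[18,16],[20,0]]
[[18,16],[20,14],[25,0]]
[[4,19],[20,14],[25,0]]
[[4,19],[20,14],[25,0],[39,20],[42,0]]
[[4,19],[25,0],[39,20],[42,0]]
[[4,19],[25,0],[39,20],[42,0]]
[[4,19],[25,6],[37,0],[39,20],[42,0]]
[[4,19],[25,6],[37,0],[39,20],[42,0]]
[[4,19],[25,11],[31,6],[37,0],[39,20],[42,0]]
[[4,19],[25,11],[31,6],[37,0],[39,20],[42,0]]
[[4,19],[25,11],[31,6],[37,0],[39,20],[42,0],[46,5],[48,0]]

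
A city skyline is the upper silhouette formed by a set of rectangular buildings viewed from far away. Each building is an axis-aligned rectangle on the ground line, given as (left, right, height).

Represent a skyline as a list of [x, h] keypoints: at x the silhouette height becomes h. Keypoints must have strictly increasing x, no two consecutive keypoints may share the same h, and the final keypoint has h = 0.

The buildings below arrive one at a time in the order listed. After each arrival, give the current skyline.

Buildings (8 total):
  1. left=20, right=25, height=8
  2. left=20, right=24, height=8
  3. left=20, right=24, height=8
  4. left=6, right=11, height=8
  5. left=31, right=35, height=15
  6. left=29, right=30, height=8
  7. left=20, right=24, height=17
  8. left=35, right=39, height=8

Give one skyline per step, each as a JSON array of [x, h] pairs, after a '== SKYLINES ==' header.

== SKYLINES ==
[[20,8],[25,0]]
[[20,8],[25,0]]
[[20,8],[25,0]]
[[6,8],[11,0],[20,8],[25,0]]
[[6,8],[11,0],[20,8],[25,0],[31,15],[35,0]]
[[6,8],[11,0],[20,8],[25,0],[29,8],[30,0],[31,15],[35,0]]
[[6,8],[11,0],[20,17],[24,8],[25,0],[29,8],[30,0],[31,15],[35,0]]
[[6,8],[11,0],[20,17],[24,8],[25,0],[29,8],[30,0],[31,15],[35,8],[39,0]]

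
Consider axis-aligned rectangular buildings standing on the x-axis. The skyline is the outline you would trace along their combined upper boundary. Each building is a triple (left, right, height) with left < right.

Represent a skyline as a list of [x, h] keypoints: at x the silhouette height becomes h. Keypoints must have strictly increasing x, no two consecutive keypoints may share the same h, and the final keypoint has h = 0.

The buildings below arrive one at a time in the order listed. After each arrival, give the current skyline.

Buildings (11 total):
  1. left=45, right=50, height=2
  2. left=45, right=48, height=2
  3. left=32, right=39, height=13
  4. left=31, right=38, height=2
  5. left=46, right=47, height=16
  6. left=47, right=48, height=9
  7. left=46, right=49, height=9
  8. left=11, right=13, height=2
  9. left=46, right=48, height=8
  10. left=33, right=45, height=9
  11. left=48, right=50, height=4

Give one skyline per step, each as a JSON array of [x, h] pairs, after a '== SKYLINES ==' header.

== SKYLINES ==
[[45,2],[50,0]]
[[45,2],[50,0]]
[[32,13],[39,0],[45,2],[50,0]]
[[31,2],[32,13],[39,0],[45,2],[50,0]]
[[31,2],[32,13],[39,0],[45,2],[46,16],[47,2],[50,0]]
[[31,2],[32,13],[39,0],[45,2],[46,16],[47,9],[48,2],[50,0]]
[[31,2],[32,13],[39,0],[45,2],[46,16],[47,9],[49,2],[50,0]]
[[11,2],[13,0],[31,2],[32,13],[39,0],[45,2],[46,16],[47,9],[49,2],[50,0]]
[[11,2],[13,0],[31,2],[32,13],[39,0],[45,2],[46,16],[47,9],[49,2],[50,0]]
[[11,2],[13,0],[31,2],[32,13],[39,9],[45,2],[46,16],[47,9],[49,2],[50,0]]
[[11,2],[13,0],[31,2],[32,13],[39,9],[45,2],[46,16],[47,9],[49,4],[50,0]]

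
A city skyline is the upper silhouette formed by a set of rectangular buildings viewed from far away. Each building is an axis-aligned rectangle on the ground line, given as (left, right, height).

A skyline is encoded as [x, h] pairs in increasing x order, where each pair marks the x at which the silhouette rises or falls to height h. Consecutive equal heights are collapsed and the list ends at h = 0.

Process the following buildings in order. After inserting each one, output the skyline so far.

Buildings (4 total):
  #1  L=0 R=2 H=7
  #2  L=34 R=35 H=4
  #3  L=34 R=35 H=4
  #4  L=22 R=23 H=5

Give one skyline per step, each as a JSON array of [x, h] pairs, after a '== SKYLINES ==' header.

== SKYLINES ==
[[0,7],[2,0]]
[[0,7],[2,0],[34,4],[35,0]]
[[0,7],[2,0],[34,4],[35,0]]
[[0,7],[2,0],[22,5],[23,0],[34,4],[35,0]]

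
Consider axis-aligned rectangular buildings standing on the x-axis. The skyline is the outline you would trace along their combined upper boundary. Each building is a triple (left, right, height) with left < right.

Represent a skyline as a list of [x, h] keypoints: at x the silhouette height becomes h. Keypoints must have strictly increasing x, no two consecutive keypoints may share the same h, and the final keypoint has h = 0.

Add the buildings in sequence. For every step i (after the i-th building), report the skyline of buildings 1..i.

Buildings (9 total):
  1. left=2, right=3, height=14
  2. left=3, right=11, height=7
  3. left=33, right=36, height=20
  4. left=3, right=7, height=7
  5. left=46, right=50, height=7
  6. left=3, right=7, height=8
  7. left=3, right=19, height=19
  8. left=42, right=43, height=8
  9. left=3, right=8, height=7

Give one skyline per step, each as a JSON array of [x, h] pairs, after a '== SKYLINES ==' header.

== SKYLINES ==
[[2,14],[3,0]]
[[2,14],[3,7],[11,0]]
[[2,14],[3,7],[11,0],[33,20],[36,0]]
[[2,14],[3,7],[11,0],[33,20],[36,0]]
[[2,14],[3,7],[11,0],[33,20],[36,0],[46,7],[50,0]]
[[2,14],[3,8],[7,7],[11,0],[33,20],[36,0],[46,7],[50,0]]
[[2,14],[3,19],[19,0],[33,20],[36,0],[46,7],[50,0]]
[[2,14],[3,19],[19,0],[33,20],[36,0],[42,8],[43,0],[46,7],[50,0]]
[[2,14],[3,19],[19,0],[33,20],[36,0],[42,8],[43,0],[46,7],[50,0]]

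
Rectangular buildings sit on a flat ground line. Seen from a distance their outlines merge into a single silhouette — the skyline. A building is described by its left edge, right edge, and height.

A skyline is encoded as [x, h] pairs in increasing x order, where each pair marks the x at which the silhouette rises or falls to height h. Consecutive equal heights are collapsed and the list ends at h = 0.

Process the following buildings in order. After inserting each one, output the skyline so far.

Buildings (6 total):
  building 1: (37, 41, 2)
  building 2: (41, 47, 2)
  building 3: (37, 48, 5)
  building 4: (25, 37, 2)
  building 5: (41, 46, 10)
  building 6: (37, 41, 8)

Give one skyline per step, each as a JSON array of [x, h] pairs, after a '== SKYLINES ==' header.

== SKYLINES ==
[[37,2],[41,0]]
[[37,2],[47,0]]
[[37,5],[48,0]]
[[25,2],[37,5],[48,0]]
[[25,2],[37,5],[41,10],[46,5],[48,0]]
[[25,2],[37,8],[41,10],[46,5],[48,0]]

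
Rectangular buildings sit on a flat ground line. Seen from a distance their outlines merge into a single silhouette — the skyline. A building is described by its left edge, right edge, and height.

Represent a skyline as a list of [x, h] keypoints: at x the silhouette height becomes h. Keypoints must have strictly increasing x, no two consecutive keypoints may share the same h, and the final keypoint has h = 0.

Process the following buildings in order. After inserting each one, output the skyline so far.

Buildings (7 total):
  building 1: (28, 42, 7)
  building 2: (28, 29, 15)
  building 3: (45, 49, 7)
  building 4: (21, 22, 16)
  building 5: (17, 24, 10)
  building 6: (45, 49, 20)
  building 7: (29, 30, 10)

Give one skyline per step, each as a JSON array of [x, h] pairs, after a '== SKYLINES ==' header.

== SKYLINES ==
[[28,7],[42,0]]
[[28,15],[29,7],[42,0]]
[[28,15],[29,7],[42,0],[45,7],[49,0]]
[[21,16],[22,0],[28,15],[29,7],[42,0],[45,7],[49,0]]
[[17,10],[21,16],[22,10],[24,0],[28,15],[29,7],[42,0],[45,7],[49,0]]
[[17,10],[21,16],[22,10],[24,0],[28,15],[29,7],[42,0],[45,20],[49,0]]
[[17,10],[21,16],[22,10],[24,0],[28,15],[29,10],[30,7],[42,0],[45,20],[49,0]]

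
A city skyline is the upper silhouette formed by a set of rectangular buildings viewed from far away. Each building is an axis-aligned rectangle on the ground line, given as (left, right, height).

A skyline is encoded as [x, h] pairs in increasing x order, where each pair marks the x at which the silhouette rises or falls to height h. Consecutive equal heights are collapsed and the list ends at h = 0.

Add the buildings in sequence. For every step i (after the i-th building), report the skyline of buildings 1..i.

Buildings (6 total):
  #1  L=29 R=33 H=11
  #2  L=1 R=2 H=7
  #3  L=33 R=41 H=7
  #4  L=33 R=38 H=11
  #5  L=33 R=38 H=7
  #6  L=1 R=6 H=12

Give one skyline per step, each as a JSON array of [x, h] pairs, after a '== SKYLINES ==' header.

== SKYLINES ==
[[29,11],[33,0]]
[[1,7],[2,0],[29,11],[33,0]]
[[1,7],[2,0],[29,11],[33,7],[41,0]]
[[1,7],[2,0],[29,11],[38,7],[41,0]]
[[1,7],[2,0],[29,11],[38,7],[41,0]]
[[1,12],[6,0],[29,11],[38,7],[41,0]]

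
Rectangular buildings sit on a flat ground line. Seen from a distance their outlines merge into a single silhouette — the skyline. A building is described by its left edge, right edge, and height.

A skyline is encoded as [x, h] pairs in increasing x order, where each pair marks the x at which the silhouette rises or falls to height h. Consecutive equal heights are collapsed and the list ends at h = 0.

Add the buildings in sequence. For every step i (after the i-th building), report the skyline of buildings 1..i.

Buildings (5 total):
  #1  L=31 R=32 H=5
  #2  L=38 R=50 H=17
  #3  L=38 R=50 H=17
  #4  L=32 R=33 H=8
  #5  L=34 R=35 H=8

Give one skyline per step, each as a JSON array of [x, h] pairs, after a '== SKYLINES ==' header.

== SKYLINES ==
[[31,5],[32,0]]
[[31,5],[32,0],[38,17],[50,0]]
[[31,5],[32,0],[38,17],[50,0]]
[[31,5],[32,8],[33,0],[38,17],[50,0]]
[[31,5],[32,8],[33,0],[34,8],[35,0],[38,17],[50,0]]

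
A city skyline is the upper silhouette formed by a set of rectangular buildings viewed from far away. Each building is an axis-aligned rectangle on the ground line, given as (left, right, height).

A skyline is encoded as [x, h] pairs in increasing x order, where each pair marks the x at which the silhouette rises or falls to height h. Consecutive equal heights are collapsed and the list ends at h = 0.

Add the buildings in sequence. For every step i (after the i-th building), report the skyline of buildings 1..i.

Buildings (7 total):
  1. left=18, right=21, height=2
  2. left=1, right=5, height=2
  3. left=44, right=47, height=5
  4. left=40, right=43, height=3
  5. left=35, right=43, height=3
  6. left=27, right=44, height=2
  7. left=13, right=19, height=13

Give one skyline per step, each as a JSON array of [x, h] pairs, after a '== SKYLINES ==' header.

== SKYLINES ==
[[18,2],[21,0]]
[[1,2],[5,0],[18,2],[21,0]]
[[1,2],[5,0],[18,2],[21,0],[44,5],[47,0]]
[[1,2],[5,0],[18,2],[21,0],[40,3],[43,0],[44,5],[47,0]]
[[1,2],[5,0],[18,2],[21,0],[35,3],[43,0],[44,5],[47,0]]
[[1,2],[5,0],[18,2],[21,0],[27,2],[35,3],[43,2],[44,5],[47,0]]
[[1,2],[5,0],[13,13],[19,2],[21,0],[27,2],[35,3],[43,2],[44,5],[47,0]]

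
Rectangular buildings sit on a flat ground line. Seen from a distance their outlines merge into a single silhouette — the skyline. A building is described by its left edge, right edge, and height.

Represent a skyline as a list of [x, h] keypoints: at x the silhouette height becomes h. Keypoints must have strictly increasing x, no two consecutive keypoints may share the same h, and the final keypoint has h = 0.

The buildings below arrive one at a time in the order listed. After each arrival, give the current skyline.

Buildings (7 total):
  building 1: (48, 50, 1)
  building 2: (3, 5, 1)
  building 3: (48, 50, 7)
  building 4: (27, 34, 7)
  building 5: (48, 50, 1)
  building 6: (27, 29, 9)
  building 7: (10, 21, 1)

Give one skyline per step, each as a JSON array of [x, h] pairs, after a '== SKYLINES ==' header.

== SKYLINES ==
[[48,1],[50,0]]
[[3,1],[5,0],[48,1],[50,0]]
[[3,1],[5,0],[48,7],[50,0]]
[[3,1],[5,0],[27,7],[34,0],[48,7],[50,0]]
[[3,1],[5,0],[27,7],[34,0],[48,7],[50,0]]
[[3,1],[5,0],[27,9],[29,7],[34,0],[48,7],[50,0]]
[[3,1],[5,0],[10,1],[21,0],[27,9],[29,7],[34,0],[48,7],[50,0]]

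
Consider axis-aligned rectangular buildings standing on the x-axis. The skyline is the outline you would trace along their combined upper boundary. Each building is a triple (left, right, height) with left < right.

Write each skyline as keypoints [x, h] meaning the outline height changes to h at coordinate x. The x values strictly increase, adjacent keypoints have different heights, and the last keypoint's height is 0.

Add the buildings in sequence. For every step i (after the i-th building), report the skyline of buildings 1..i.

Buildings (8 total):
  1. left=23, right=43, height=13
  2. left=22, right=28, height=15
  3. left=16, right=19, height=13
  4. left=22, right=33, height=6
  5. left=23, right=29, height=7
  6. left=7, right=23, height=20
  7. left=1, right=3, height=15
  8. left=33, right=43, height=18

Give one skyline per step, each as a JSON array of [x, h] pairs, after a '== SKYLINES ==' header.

== SKYLINES ==
[[23,13],[43,0]]
[[22,15],[28,13],[43,0]]
[[16,13],[19,0],[22,15],[28,13],[43,0]]
[[16,13],[19,0],[22,15],[28,13],[43,0]]
[[16,13],[19,0],[22,15],[28,13],[43,0]]
[[7,20],[23,15],[28,13],[43,0]]
[[1,15],[3,0],[7,20],[23,15],[28,13],[43,0]]
[[1,15],[3,0],[7,20],[23,15],[28,13],[33,18],[43,0]]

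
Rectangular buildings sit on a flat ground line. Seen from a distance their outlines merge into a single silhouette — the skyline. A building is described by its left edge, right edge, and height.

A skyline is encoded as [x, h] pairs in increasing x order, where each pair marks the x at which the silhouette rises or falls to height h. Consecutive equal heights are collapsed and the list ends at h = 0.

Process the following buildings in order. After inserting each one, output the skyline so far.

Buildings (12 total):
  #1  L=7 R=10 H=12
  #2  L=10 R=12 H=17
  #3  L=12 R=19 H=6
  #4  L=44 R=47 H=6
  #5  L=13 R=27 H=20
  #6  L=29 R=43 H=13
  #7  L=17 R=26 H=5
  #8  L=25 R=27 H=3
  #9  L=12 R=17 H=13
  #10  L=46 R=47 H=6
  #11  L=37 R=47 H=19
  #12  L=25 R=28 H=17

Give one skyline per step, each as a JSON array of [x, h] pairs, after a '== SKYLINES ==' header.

== SKYLINES ==
[[7,12],[10,0]]
[[7,12],[10,17],[12,0]]
[[7,12],[10,17],[12,6],[19,0]]
[[7,12],[10,17],[12,6],[19,0],[44,6],[47,0]]
[[7,12],[10,17],[12,6],[13,20],[27,0],[44,6],[47,0]]
[[7,12],[10,17],[12,6],[13,20],[27,0],[29,13],[43,0],[44,6],[47,0]]
[[7,12],[10,17],[12,6],[13,20],[27,0],[29,13],[43,0],[44,6],[47,0]]
[[7,12],[10,17],[12,6],[13,20],[27,0],[29,13],[43,0],[44,6],[47,0]]
[[7,12],[10,17],[12,13],[13,20],[27,0],[29,13],[43,0],[44,6],[47,0]]
[[7,12],[10,17],[12,13],[13,20],[27,0],[29,13],[43,0],[44,6],[47,0]]
[[7,12],[10,17],[12,13],[13,20],[27,0],[29,13],[37,19],[47,0]]
[[7,12],[10,17],[12,13],[13,20],[27,17],[28,0],[29,13],[37,19],[47,0]]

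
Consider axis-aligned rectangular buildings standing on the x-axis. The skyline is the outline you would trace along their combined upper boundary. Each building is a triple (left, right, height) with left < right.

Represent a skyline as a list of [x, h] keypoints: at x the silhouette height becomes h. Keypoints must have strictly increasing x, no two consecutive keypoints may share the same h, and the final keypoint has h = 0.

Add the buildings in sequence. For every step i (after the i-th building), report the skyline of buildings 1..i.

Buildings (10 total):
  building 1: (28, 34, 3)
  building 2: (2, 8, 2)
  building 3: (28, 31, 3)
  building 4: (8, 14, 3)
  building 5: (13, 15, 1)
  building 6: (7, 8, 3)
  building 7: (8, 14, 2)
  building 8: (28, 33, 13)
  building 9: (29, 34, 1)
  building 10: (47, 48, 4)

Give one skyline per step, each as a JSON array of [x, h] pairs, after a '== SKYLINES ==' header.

== SKYLINES ==
[[28,3],[34,0]]
[[2,2],[8,0],[28,3],[34,0]]
[[2,2],[8,0],[28,3],[34,0]]
[[2,2],[8,3],[14,0],[28,3],[34,0]]
[[2,2],[8,3],[14,1],[15,0],[28,3],[34,0]]
[[2,2],[7,3],[14,1],[15,0],[28,3],[34,0]]
[[2,2],[7,3],[14,1],[15,0],[28,3],[34,0]]
[[2,2],[7,3],[14,1],[15,0],[28,13],[33,3],[34,0]]
[[2,2],[7,3],[14,1],[15,0],[28,13],[33,3],[34,0]]
[[2,2],[7,3],[14,1],[15,0],[28,13],[33,3],[34,0],[47,4],[48,0]]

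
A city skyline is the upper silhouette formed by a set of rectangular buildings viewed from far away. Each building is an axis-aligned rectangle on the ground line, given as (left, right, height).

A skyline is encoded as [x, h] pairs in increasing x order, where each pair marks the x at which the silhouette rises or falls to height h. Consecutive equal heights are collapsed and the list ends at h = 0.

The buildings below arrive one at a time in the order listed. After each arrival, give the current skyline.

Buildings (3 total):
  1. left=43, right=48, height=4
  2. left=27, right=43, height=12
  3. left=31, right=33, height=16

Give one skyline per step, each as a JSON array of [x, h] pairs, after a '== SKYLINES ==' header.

== SKYLINES ==
[[43,4],[48,0]]
[[27,12],[43,4],[48,0]]
[[27,12],[31,16],[33,12],[43,4],[48,0]]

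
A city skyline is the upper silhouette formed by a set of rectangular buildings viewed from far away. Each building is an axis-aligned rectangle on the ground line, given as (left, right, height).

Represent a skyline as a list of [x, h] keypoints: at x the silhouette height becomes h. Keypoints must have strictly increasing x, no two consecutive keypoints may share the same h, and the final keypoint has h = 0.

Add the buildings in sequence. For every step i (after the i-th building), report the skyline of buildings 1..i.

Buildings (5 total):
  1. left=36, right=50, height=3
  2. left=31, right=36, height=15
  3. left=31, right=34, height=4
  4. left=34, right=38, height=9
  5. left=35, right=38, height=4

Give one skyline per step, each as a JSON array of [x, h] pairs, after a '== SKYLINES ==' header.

== SKYLINES ==
[[36,3],[50,0]]
[[31,15],[36,3],[50,0]]
[[31,15],[36,3],[50,0]]
[[31,15],[36,9],[38,3],[50,0]]
[[31,15],[36,9],[38,3],[50,0]]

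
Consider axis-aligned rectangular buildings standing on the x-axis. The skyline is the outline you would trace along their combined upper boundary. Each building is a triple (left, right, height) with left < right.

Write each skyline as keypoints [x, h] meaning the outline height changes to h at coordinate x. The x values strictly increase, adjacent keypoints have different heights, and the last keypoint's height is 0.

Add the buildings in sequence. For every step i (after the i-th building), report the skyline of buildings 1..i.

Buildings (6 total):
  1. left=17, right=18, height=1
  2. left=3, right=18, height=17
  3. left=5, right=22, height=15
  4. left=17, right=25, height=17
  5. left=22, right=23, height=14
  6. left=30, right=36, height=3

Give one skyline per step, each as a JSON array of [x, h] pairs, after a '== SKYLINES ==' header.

== SKYLINES ==
[[17,1],[18,0]]
[[3,17],[18,0]]
[[3,17],[18,15],[22,0]]
[[3,17],[25,0]]
[[3,17],[25,0]]
[[3,17],[25,0],[30,3],[36,0]]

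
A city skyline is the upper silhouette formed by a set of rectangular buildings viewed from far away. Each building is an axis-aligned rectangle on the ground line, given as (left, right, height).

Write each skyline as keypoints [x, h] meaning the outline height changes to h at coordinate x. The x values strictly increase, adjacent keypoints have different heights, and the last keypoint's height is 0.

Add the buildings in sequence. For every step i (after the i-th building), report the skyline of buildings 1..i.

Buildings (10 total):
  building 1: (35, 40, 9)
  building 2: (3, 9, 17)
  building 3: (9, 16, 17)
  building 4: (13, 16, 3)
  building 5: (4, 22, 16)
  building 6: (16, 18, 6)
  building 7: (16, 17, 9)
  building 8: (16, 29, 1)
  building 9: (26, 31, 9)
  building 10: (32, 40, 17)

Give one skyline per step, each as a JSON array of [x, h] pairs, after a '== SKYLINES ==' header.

== SKYLINES ==
[[35,9],[40,0]]
[[3,17],[9,0],[35,9],[40,0]]
[[3,17],[16,0],[35,9],[40,0]]
[[3,17],[16,0],[35,9],[40,0]]
[[3,17],[16,16],[22,0],[35,9],[40,0]]
[[3,17],[16,16],[22,0],[35,9],[40,0]]
[[3,17],[16,16],[22,0],[35,9],[40,0]]
[[3,17],[16,16],[22,1],[29,0],[35,9],[40,0]]
[[3,17],[16,16],[22,1],[26,9],[31,0],[35,9],[40,0]]
[[3,17],[16,16],[22,1],[26,9],[31,0],[32,17],[40,0]]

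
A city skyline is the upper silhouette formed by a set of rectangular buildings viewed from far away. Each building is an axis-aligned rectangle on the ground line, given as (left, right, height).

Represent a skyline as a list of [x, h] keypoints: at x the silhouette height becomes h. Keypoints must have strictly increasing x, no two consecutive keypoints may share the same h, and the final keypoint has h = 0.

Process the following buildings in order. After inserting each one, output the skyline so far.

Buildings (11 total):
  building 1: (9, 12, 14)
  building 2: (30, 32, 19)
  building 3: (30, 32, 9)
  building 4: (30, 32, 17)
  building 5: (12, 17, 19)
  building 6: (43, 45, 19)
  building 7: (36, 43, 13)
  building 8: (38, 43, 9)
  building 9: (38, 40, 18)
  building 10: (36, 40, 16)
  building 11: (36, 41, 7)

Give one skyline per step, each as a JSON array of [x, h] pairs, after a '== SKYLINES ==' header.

== SKYLINES ==
[[9,14],[12,0]]
[[9,14],[12,0],[30,19],[32,0]]
[[9,14],[12,0],[30,19],[32,0]]
[[9,14],[12,0],[30,19],[32,0]]
[[9,14],[12,19],[17,0],[30,19],[32,0]]
[[9,14],[12,19],[17,0],[30,19],[32,0],[43,19],[45,0]]
[[9,14],[12,19],[17,0],[30,19],[32,0],[36,13],[43,19],[45,0]]
[[9,14],[12,19],[17,0],[30,19],[32,0],[36,13],[43,19],[45,0]]
[[9,14],[12,19],[17,0],[30,19],[32,0],[36,13],[38,18],[40,13],[43,19],[45,0]]
[[9,14],[12,19],[17,0],[30,19],[32,0],[36,16],[38,18],[40,13],[43,19],[45,0]]
[[9,14],[12,19],[17,0],[30,19],[32,0],[36,16],[38,18],[40,13],[43,19],[45,0]]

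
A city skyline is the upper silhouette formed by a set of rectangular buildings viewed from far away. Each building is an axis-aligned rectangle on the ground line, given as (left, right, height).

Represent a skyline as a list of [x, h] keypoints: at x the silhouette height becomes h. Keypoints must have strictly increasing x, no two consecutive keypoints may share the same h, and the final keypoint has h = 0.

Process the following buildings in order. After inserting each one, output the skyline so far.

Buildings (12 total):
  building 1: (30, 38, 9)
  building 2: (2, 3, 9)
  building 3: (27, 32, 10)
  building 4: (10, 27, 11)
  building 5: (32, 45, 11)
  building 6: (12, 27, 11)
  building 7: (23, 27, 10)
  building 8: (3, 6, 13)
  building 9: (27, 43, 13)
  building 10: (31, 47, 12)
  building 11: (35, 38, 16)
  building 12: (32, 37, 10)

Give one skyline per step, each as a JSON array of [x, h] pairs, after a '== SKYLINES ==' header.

== SKYLINES ==
[[30,9],[38,0]]
[[2,9],[3,0],[30,9],[38,0]]
[[2,9],[3,0],[27,10],[32,9],[38,0]]
[[2,9],[3,0],[10,11],[27,10],[32,9],[38,0]]
[[2,9],[3,0],[10,11],[27,10],[32,11],[45,0]]
[[2,9],[3,0],[10,11],[27,10],[32,11],[45,0]]
[[2,9],[3,0],[10,11],[27,10],[32,11],[45,0]]
[[2,9],[3,13],[6,0],[10,11],[27,10],[32,11],[45,0]]
[[2,9],[3,13],[6,0],[10,11],[27,13],[43,11],[45,0]]
[[2,9],[3,13],[6,0],[10,11],[27,13],[43,12],[47,0]]
[[2,9],[3,13],[6,0],[10,11],[27,13],[35,16],[38,13],[43,12],[47,0]]
[[2,9],[3,13],[6,0],[10,11],[27,13],[35,16],[38,13],[43,12],[47,0]]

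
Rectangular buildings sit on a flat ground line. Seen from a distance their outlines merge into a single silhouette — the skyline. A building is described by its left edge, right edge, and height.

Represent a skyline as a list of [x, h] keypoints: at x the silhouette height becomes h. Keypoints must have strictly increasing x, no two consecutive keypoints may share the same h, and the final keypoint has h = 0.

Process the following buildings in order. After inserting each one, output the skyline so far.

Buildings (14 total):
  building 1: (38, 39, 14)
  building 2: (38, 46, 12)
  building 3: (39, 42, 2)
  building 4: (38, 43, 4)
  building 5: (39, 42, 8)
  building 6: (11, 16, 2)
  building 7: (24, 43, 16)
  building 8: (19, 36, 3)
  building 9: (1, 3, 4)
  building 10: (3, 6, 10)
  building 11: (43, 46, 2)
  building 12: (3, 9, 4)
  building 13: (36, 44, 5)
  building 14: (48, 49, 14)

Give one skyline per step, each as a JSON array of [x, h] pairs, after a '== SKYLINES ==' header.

== SKYLINES ==
[[38,14],[39,0]]
[[38,14],[39,12],[46,0]]
[[38,14],[39,12],[46,0]]
[[38,14],[39,12],[46,0]]
[[38,14],[39,12],[46,0]]
[[11,2],[16,0],[38,14],[39,12],[46,0]]
[[11,2],[16,0],[24,16],[43,12],[46,0]]
[[11,2],[16,0],[19,3],[24,16],[43,12],[46,0]]
[[1,4],[3,0],[11,2],[16,0],[19,3],[24,16],[43,12],[46,0]]
[[1,4],[3,10],[6,0],[11,2],[16,0],[19,3],[24,16],[43,12],[46,0]]
[[1,4],[3,10],[6,0],[11,2],[16,0],[19,3],[24,16],[43,12],[46,0]]
[[1,4],[3,10],[6,4],[9,0],[11,2],[16,0],[19,3],[24,16],[43,12],[46,0]]
[[1,4],[3,10],[6,4],[9,0],[11,2],[16,0],[19,3],[24,16],[43,12],[46,0]]
[[1,4],[3,10],[6,4],[9,0],[11,2],[16,0],[19,3],[24,16],[43,12],[46,0],[48,14],[49,0]]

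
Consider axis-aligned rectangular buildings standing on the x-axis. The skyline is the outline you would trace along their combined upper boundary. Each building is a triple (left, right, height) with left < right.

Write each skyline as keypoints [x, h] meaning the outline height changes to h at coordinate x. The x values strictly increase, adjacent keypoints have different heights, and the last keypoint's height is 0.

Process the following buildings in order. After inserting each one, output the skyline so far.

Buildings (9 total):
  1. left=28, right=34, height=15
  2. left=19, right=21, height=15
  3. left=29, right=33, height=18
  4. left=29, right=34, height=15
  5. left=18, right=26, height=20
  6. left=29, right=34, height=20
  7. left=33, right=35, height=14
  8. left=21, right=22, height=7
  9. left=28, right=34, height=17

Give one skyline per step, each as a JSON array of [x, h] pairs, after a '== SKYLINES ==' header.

== SKYLINES ==
[[28,15],[34,0]]
[[19,15],[21,0],[28,15],[34,0]]
[[19,15],[21,0],[28,15],[29,18],[33,15],[34,0]]
[[19,15],[21,0],[28,15],[29,18],[33,15],[34,0]]
[[18,20],[26,0],[28,15],[29,18],[33,15],[34,0]]
[[18,20],[26,0],[28,15],[29,20],[34,0]]
[[18,20],[26,0],[28,15],[29,20],[34,14],[35,0]]
[[18,20],[26,0],[28,15],[29,20],[34,14],[35,0]]
[[18,20],[26,0],[28,17],[29,20],[34,14],[35,0]]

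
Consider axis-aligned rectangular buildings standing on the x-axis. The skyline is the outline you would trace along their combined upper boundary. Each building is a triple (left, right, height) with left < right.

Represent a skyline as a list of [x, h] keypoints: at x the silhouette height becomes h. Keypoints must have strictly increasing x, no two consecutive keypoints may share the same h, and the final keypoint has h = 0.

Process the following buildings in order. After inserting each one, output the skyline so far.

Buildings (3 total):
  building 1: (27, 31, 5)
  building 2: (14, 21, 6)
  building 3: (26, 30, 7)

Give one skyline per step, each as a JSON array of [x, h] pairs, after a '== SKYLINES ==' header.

== SKYLINES ==
[[27,5],[31,0]]
[[14,6],[21,0],[27,5],[31,0]]
[[14,6],[21,0],[26,7],[30,5],[31,0]]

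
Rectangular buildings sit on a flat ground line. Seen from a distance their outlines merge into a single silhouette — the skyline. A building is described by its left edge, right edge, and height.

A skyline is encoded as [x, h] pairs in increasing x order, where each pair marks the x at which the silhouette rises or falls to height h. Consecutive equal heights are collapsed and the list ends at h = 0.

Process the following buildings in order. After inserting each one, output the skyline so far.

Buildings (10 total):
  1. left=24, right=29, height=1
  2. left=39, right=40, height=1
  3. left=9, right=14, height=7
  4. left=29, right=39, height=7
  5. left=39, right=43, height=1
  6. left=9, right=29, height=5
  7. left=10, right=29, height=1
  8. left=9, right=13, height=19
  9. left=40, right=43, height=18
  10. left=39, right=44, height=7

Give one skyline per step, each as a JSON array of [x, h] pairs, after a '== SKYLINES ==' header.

== SKYLINES ==
[[24,1],[29,0]]
[[24,1],[29,0],[39,1],[40,0]]
[[9,7],[14,0],[24,1],[29,0],[39,1],[40,0]]
[[9,7],[14,0],[24,1],[29,7],[39,1],[40,0]]
[[9,7],[14,0],[24,1],[29,7],[39,1],[43,0]]
[[9,7],[14,5],[29,7],[39,1],[43,0]]
[[9,7],[14,5],[29,7],[39,1],[43,0]]
[[9,19],[13,7],[14,5],[29,7],[39,1],[43,0]]
[[9,19],[13,7],[14,5],[29,7],[39,1],[40,18],[43,0]]
[[9,19],[13,7],[14,5],[29,7],[40,18],[43,7],[44,0]]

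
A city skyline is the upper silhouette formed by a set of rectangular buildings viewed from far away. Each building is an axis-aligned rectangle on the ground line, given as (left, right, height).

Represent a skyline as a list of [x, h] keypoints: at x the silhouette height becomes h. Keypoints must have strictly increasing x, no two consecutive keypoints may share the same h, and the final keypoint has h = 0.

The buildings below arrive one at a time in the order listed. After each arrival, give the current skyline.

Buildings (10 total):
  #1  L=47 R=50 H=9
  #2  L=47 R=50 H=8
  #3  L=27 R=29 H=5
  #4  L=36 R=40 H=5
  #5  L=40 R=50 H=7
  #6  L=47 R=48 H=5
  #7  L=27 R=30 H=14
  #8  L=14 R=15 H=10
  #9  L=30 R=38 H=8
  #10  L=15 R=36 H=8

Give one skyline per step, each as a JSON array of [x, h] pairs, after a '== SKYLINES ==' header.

== SKYLINES ==
[[47,9],[50,0]]
[[47,9],[50,0]]
[[27,5],[29,0],[47,9],[50,0]]
[[27,5],[29,0],[36,5],[40,0],[47,9],[50,0]]
[[27,5],[29,0],[36,5],[40,7],[47,9],[50,0]]
[[27,5],[29,0],[36,5],[40,7],[47,9],[50,0]]
[[27,14],[30,0],[36,5],[40,7],[47,9],[50,0]]
[[14,10],[15,0],[27,14],[30,0],[36,5],[40,7],[47,9],[50,0]]
[[14,10],[15,0],[27,14],[30,8],[38,5],[40,7],[47,9],[50,0]]
[[14,10],[15,8],[27,14],[30,8],[38,5],[40,7],[47,9],[50,0]]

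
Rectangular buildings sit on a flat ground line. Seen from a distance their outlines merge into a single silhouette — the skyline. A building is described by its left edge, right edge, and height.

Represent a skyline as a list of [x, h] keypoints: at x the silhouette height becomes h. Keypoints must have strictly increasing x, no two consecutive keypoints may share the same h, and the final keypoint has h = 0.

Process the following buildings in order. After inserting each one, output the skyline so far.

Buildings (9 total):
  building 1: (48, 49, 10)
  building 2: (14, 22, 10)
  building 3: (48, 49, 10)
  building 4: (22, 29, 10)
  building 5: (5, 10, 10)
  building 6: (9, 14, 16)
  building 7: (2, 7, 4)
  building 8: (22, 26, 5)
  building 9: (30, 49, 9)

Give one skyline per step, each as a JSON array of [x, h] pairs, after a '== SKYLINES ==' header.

== SKYLINES ==
[[48,10],[49,0]]
[[14,10],[22,0],[48,10],[49,0]]
[[14,10],[22,0],[48,10],[49,0]]
[[14,10],[29,0],[48,10],[49,0]]
[[5,10],[10,0],[14,10],[29,0],[48,10],[49,0]]
[[5,10],[9,16],[14,10],[29,0],[48,10],[49,0]]
[[2,4],[5,10],[9,16],[14,10],[29,0],[48,10],[49,0]]
[[2,4],[5,10],[9,16],[14,10],[29,0],[48,10],[49,0]]
[[2,4],[5,10],[9,16],[14,10],[29,0],[30,9],[48,10],[49,0]]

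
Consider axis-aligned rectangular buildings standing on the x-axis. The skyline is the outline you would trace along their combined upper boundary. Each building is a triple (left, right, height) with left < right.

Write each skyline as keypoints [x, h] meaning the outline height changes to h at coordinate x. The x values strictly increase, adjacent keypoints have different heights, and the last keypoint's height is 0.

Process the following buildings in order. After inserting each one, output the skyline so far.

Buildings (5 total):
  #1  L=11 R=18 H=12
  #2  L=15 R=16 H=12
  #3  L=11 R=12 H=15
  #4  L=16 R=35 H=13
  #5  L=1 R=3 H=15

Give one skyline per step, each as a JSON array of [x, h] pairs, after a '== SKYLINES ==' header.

== SKYLINES ==
[[11,12],[18,0]]
[[11,12],[18,0]]
[[11,15],[12,12],[18,0]]
[[11,15],[12,12],[16,13],[35,0]]
[[1,15],[3,0],[11,15],[12,12],[16,13],[35,0]]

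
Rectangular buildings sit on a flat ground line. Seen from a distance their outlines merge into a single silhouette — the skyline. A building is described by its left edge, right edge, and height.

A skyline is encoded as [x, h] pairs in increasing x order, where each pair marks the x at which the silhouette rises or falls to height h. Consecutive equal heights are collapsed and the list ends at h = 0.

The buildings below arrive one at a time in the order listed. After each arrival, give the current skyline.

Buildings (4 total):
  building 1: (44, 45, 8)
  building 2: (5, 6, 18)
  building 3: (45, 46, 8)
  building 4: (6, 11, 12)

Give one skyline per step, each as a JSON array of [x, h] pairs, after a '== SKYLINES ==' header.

== SKYLINES ==
[[44,8],[45,0]]
[[5,18],[6,0],[44,8],[45,0]]
[[5,18],[6,0],[44,8],[46,0]]
[[5,18],[6,12],[11,0],[44,8],[46,0]]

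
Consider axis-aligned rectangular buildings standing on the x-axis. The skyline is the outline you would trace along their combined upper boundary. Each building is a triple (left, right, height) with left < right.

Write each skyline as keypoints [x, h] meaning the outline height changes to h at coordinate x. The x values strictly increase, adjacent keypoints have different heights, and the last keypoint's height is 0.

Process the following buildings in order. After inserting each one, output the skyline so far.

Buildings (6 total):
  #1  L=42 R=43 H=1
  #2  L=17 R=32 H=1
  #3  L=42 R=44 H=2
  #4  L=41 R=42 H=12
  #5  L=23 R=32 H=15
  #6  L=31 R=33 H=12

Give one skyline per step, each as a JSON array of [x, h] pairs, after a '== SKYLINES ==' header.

== SKYLINES ==
[[42,1],[43,0]]
[[17,1],[32,0],[42,1],[43,0]]
[[17,1],[32,0],[42,2],[44,0]]
[[17,1],[32,0],[41,12],[42,2],[44,0]]
[[17,1],[23,15],[32,0],[41,12],[42,2],[44,0]]
[[17,1],[23,15],[32,12],[33,0],[41,12],[42,2],[44,0]]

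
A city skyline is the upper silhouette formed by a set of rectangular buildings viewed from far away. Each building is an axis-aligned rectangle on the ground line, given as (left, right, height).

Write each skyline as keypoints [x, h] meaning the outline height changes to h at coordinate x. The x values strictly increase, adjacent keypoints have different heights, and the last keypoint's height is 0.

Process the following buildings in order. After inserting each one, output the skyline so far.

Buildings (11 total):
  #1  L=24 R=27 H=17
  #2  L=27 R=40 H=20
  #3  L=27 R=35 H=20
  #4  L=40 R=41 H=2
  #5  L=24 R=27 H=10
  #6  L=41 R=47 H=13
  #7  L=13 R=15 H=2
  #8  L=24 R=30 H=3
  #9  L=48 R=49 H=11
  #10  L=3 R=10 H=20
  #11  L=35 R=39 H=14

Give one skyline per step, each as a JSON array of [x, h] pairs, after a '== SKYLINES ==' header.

== SKYLINES ==
[[24,17],[27,0]]
[[24,17],[27,20],[40,0]]
[[24,17],[27,20],[40,0]]
[[24,17],[27,20],[40,2],[41,0]]
[[24,17],[27,20],[40,2],[41,0]]
[[24,17],[27,20],[40,2],[41,13],[47,0]]
[[13,2],[15,0],[24,17],[27,20],[40,2],[41,13],[47,0]]
[[13,2],[15,0],[24,17],[27,20],[40,2],[41,13],[47,0]]
[[13,2],[15,0],[24,17],[27,20],[40,2],[41,13],[47,0],[48,11],[49,0]]
[[3,20],[10,0],[13,2],[15,0],[24,17],[27,20],[40,2],[41,13],[47,0],[48,11],[49,0]]
[[3,20],[10,0],[13,2],[15,0],[24,17],[27,20],[40,2],[41,13],[47,0],[48,11],[49,0]]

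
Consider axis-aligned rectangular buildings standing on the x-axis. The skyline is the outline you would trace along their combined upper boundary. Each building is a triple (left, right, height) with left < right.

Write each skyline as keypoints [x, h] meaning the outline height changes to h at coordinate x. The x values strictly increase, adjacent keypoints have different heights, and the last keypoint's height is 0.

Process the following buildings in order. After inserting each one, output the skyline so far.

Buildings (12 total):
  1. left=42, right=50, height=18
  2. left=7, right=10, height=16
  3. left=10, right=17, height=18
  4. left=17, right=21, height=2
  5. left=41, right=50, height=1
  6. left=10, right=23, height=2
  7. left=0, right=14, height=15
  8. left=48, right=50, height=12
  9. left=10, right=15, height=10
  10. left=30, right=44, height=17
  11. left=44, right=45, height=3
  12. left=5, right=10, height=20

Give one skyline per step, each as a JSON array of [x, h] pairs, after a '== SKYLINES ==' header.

== SKYLINES ==
[[42,18],[50,0]]
[[7,16],[10,0],[42,18],[50,0]]
[[7,16],[10,18],[17,0],[42,18],[50,0]]
[[7,16],[10,18],[17,2],[21,0],[42,18],[50,0]]
[[7,16],[10,18],[17,2],[21,0],[41,1],[42,18],[50,0]]
[[7,16],[10,18],[17,2],[23,0],[41,1],[42,18],[50,0]]
[[0,15],[7,16],[10,18],[17,2],[23,0],[41,1],[42,18],[50,0]]
[[0,15],[7,16],[10,18],[17,2],[23,0],[41,1],[42,18],[50,0]]
[[0,15],[7,16],[10,18],[17,2],[23,0],[41,1],[42,18],[50,0]]
[[0,15],[7,16],[10,18],[17,2],[23,0],[30,17],[42,18],[50,0]]
[[0,15],[7,16],[10,18],[17,2],[23,0],[30,17],[42,18],[50,0]]
[[0,15],[5,20],[10,18],[17,2],[23,0],[30,17],[42,18],[50,0]]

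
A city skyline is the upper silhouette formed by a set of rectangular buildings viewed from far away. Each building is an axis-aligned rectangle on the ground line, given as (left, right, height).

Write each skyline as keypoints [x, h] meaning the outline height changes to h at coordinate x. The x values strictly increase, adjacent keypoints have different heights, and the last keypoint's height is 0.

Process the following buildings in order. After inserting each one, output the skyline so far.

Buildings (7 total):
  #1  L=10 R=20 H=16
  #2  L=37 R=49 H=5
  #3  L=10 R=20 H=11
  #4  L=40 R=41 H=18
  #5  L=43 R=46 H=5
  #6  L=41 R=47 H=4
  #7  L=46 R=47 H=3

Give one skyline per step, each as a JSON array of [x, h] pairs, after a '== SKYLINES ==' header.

== SKYLINES ==
[[10,16],[20,0]]
[[10,16],[20,0],[37,5],[49,0]]
[[10,16],[20,0],[37,5],[49,0]]
[[10,16],[20,0],[37,5],[40,18],[41,5],[49,0]]
[[10,16],[20,0],[37,5],[40,18],[41,5],[49,0]]
[[10,16],[20,0],[37,5],[40,18],[41,5],[49,0]]
[[10,16],[20,0],[37,5],[40,18],[41,5],[49,0]]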